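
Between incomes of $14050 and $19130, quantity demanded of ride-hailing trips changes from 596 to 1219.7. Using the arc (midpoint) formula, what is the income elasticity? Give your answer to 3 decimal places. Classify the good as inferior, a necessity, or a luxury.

2.244 (luxury)

ΔQ = 1219.7 − 596 = 623.7; midpoint Q̄ = (596 + 1219.7)/2 = 907.85.
ΔI = 19130 − 14050 = 5080; midpoint Ī = (14050 + 19130)/2 = 16590.
η = (ΔQ/Q̄) ÷ (ΔI/Ī) = (623.7/907.85) ÷ (5080/16590) = 2.244.
η > 1 ⇒ luxury.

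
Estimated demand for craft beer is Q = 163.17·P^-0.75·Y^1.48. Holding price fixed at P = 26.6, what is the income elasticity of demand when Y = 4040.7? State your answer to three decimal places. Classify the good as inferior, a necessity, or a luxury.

For a multiplicative demand Q = A·P^α·Y^β, the income elasticity is β everywhere.
Here β = 1.48, so η = 1.480.
Since η > 1, this is a luxury.

1.480 (luxury)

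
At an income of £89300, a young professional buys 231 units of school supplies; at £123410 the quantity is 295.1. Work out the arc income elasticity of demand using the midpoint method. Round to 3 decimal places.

ΔQ = 295.1 − 231 = 64.1; midpoint Q̄ = (231 + 295.1)/2 = 263.05.
ΔI = 123410 − 89300 = 34110; midpoint Ī = (89300 + 123410)/2 = 106355.
η = (ΔQ/Q̄) ÷ (ΔI/Ī) = (64.1/263.05) ÷ (34110/106355) = 0.760.

0.760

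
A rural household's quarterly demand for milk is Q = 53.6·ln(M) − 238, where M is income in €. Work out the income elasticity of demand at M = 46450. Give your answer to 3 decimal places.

At M = 46450: Q = 337.993.
dQ/dM = 53.6/M = 0.00115393 at this income.
η = (dQ/dM)·(M/Q) = 0.00115393 × (46450/337.993) = 0.159.

0.159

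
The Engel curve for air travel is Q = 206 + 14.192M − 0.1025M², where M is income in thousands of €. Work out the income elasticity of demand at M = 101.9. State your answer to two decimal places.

At M = 101.9: Q = 587.8448.
dQ/dM = 14.192 − 0.205M = -6.69750.
η = (dQ/dM)·(M/Q) = -6.69750 × (101.9/587.8448) = -1.16.

-1.16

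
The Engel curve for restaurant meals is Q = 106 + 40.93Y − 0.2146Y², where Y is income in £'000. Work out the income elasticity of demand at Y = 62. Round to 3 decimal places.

0.488

At Y = 62: Q = 1818.7376.
dQ/dY = 40.93 − 0.4292Y = 14.31960.
η = (dQ/dY)·(Y/Q) = 14.31960 × (62/1818.7376) = 0.488.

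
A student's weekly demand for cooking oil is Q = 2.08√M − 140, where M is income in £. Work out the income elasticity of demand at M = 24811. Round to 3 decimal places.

At M = 24811: Q = 187.631.
dQ/dM = 2.08/(2√M) = 0.00660254 at this income.
η = (dQ/dM)·(M/Q) = 0.00660254 × (24811/187.631) = 0.873.

0.873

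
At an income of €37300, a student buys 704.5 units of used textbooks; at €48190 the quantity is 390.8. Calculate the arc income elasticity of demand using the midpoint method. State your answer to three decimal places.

-2.248

ΔQ = 390.8 − 704.5 = -313.7; midpoint Q̄ = (704.5 + 390.8)/2 = 547.65.
ΔI = 48190 − 37300 = 10890; midpoint Ī = (37300 + 48190)/2 = 42745.
η = (ΔQ/Q̄) ÷ (ΔI/Ī) = (-313.7/547.65) ÷ (10890/42745) = -2.248.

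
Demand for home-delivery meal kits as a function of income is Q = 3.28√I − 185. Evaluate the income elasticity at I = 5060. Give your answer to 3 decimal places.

2.414

At I = 5060: Q = 48.318.
dQ/dI = 3.28/(2√I) = 0.0230552 at this income.
η = (dQ/dI)·(I/Q) = 0.0230552 × (5060/48.318) = 2.414.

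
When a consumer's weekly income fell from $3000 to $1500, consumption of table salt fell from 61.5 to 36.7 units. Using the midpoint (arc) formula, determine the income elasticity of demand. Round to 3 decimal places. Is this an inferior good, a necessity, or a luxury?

0.758 (necessity)

ΔQ = 36.7 − 61.5 = -24.8; midpoint Q̄ = (61.5 + 36.7)/2 = 49.1.
ΔI = 1500 − 3000 = -1500; midpoint Ī = (3000 + 1500)/2 = 2250.
η = (ΔQ/Q̄) ÷ (ΔI/Ī) = (-24.8/49.1) ÷ (-1500/2250) = 0.758.
0 < η < 1 ⇒ necessity.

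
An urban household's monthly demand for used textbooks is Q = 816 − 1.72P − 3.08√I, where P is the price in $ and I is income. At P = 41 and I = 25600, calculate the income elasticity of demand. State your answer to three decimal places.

At P = 41, I = 25600: Q = 252.680.
Holding P constant, ∂Q/∂I = -3.08/(2√I) = -0.009625.
η_I = (∂Q/∂I)·(I/Q) = -0.009625 × (25600/252.680) = -0.975.

-0.975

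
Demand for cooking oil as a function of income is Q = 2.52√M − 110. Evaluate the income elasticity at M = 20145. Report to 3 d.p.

At M = 20145: Q = 247.671.
dQ/dM = 2.52/(2√M) = 0.00887742 at this income.
η = (dQ/dM)·(M/Q) = 0.00887742 × (20145/247.671) = 0.722.

0.722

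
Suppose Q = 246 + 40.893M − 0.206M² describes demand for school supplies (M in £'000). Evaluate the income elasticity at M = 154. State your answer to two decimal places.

-2.09

At M = 154: Q = 1658.0260.
dQ/dM = 40.893 − 0.412M = -22.55500.
η = (dQ/dM)·(M/Q) = -22.55500 × (154/1658.0260) = -2.09.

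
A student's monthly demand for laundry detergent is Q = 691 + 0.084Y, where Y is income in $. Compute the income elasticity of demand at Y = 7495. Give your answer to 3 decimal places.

0.477

At Y = 7495: Q = 1320.580.
dQ/dY = 0.084.
η = (dQ/dY)·(Y/Q) = 0.084 × (7495/1320.580) = 0.477.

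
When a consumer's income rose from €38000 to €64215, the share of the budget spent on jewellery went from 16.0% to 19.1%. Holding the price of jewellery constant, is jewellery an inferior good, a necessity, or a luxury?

luxury

The budget share rises as income rises, so η > 1.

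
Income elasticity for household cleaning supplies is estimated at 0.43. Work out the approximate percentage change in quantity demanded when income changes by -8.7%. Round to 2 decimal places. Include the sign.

%ΔQ ≈ η × %ΔI = 0.43 × (-8.7%) = -3.74%.

-3.74%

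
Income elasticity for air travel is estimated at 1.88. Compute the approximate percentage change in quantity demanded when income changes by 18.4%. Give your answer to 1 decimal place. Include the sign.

%ΔQ ≈ η × %ΔI = 1.88 × 18.4% = 34.6%.

34.6%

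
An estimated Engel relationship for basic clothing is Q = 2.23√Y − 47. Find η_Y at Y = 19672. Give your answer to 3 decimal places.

0.588

At Y = 19672: Q = 265.773.
dQ/dY = 2.23/(2√Y) = 0.0079497 at this income.
η = (dQ/dY)·(Y/Q) = 0.0079497 × (19672/265.773) = 0.588.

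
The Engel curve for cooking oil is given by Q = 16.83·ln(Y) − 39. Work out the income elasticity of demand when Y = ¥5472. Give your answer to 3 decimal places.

0.159

At Y = 5472: Q = 105.863.
dQ/dY = 16.83/Y = 0.00307566 at this income.
η = (dQ/dY)·(Y/Q) = 0.00307566 × (5472/105.863) = 0.159.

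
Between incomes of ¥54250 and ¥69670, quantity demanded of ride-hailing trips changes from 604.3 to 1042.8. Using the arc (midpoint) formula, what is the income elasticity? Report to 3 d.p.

ΔQ = 1042.8 − 604.3 = 438.5; midpoint Q̄ = (604.3 + 1042.8)/2 = 823.55.
ΔI = 69670 − 54250 = 15420; midpoint Ī = (54250 + 69670)/2 = 61960.
η = (ΔQ/Q̄) ÷ (ΔI/Ī) = (438.5/823.55) ÷ (15420/61960) = 2.139.

2.139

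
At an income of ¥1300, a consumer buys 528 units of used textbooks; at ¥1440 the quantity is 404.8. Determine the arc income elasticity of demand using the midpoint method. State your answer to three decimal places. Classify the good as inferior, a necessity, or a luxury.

ΔQ = 404.8 − 528 = -123.2; midpoint Q̄ = (528 + 404.8)/2 = 466.4.
ΔI = 1440 − 1300 = 140; midpoint Ī = (1300 + 1440)/2 = 1370.
η = (ΔQ/Q̄) ÷ (ΔI/Ī) = (-123.2/466.4) ÷ (140/1370) = -2.585.
η < 0 ⇒ inferior good.

-2.585 (inferior good)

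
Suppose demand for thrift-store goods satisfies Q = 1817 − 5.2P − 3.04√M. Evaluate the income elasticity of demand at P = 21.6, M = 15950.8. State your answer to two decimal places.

-0.15

At P = 21.6, M = 15950.8: Q = 1320.739.
Holding P constant, ∂Q/∂M = -3.04/(2√M) = -0.0120352.
η_M = (∂Q/∂M)·(M/Q) = -0.0120352 × (15950.8/1320.739) = -0.15.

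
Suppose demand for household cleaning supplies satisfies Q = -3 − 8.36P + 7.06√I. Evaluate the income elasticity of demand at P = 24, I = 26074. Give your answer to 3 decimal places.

0.609

At P = 24, I = 26074: Q = 936.370.
Holding P constant, ∂Q/∂I = 7.06/(2√I) = 0.021861.
η_I = (∂Q/∂I)·(I/Q) = 0.021861 × (26074/936.370) = 0.609.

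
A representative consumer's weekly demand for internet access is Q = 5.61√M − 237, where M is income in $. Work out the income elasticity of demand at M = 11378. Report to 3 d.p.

0.828

At M = 11378: Q = 361.406.
dQ/dM = 5.61/(2√M) = 0.0262966 at this income.
η = (dQ/dM)·(M/Q) = 0.0262966 × (11378/361.406) = 0.828.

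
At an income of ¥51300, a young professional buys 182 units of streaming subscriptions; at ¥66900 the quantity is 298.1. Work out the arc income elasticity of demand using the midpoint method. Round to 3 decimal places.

1.832

ΔQ = 298.1 − 182 = 116.1; midpoint Q̄ = (182 + 298.1)/2 = 240.05.
ΔI = 66900 − 51300 = 15600; midpoint Ī = (51300 + 66900)/2 = 59100.
η = (ΔQ/Q̄) ÷ (ΔI/Ī) = (116.1/240.05) ÷ (15600/59100) = 1.832.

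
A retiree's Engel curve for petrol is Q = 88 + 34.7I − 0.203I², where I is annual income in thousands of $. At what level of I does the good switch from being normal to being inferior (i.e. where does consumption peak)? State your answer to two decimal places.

dQ/dI = 34.7 − 0.406I.
The good is inferior where dQ/dI < 0. Setting dQ/dI = 0 gives I = 34.7 / 0.406 = 85.47.

85.47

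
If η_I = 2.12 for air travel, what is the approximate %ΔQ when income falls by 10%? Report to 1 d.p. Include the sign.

%ΔQ ≈ η × %ΔI = 2.12 × (-10%) = -21.2%.

-21.2%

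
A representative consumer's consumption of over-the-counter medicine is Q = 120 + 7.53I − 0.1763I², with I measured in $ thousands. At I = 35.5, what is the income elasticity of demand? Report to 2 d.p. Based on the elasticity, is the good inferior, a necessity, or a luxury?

At I = 35.5: Q = 165.1329.
dQ/dI = 7.53 − 0.3526I = -4.98730.
η = (dQ/dI)·(I/Q) = -4.98730 × (35.5/165.1329) = -1.07.
η < 0 ⇒ inferior good.

-1.07 (inferior good)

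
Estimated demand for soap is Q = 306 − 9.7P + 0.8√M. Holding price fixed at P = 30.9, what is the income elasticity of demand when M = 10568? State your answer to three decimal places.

At P = 30.9, M = 10568: Q = 88.511.
Holding P constant, ∂Q/∂M = 0.8/(2√M) = 0.00389102.
η_M = (∂Q/∂M)·(M/Q) = 0.00389102 × (10568/88.511) = 0.465.

0.465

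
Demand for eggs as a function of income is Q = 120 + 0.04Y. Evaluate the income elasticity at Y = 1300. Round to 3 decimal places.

At Y = 1300: Q = 172.000.
dQ/dY = 0.04.
η = (dQ/dY)·(Y/Q) = 0.04 × (1300/172.000) = 0.302.

0.302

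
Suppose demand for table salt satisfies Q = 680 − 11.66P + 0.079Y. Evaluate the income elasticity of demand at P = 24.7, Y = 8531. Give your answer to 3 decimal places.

At P = 24.7, Y = 8531: Q = 1065.947.
Holding P constant, ∂Q/∂Y = 0.079.
η_Y = (∂Q/∂Y)·(Y/Q) = 0.079 × (8531/1065.947) = 0.632.

0.632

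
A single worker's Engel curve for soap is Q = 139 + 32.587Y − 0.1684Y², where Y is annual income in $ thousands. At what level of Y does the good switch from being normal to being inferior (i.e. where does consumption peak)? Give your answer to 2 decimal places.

96.75

dQ/dY = 32.587 − 0.3368Y.
The good is inferior where dQ/dY < 0. Setting dQ/dY = 0 gives Y = 32.587 / 0.3368 = 96.75.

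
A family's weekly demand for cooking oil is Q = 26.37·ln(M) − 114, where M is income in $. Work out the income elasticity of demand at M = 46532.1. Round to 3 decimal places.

0.156

At M = 46532.1: Q = 169.422.
dQ/dM = 26.37/M = 0.000566706 at this income.
η = (dQ/dM)·(M/Q) = 0.000566706 × (46532.1/169.422) = 0.156.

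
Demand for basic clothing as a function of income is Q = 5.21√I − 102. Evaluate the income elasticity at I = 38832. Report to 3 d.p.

0.555

At I = 38832: Q = 924.674.
dQ/dI = 5.21/(2√I) = 0.0132194 at this income.
η = (dQ/dI)·(I/Q) = 0.0132194 × (38832/924.674) = 0.555.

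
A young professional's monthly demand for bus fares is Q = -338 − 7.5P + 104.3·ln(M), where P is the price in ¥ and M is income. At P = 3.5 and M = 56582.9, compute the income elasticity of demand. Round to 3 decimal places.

At P = 3.5, M = 56582.9: Q = 777.153.
Holding P constant, ∂Q/∂M = 104.3/M = 0.00184331.
η_M = (∂Q/∂M)·(M/Q) = 0.00184331 × (56582.9/777.153) = 0.134.

0.134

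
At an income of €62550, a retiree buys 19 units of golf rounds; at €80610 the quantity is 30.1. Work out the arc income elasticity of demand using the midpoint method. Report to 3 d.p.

ΔQ = 30.1 − 19 = 11.1; midpoint Q̄ = (19 + 30.1)/2 = 24.55.
ΔI = 80610 − 62550 = 18060; midpoint Ī = (62550 + 80610)/2 = 71580.
η = (ΔQ/Q̄) ÷ (ΔI/Ī) = (11.1/24.55) ÷ (18060/71580) = 1.792.

1.792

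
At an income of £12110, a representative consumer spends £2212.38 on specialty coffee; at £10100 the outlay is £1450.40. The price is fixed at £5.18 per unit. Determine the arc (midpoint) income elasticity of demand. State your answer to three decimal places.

With a constant price, Q₁ = 2212.38/5.18 = 427.100 and Q₂ = 1450.40/5.18 = 280.000 (equivalently, work directly with expenditure since P cancels).
Midpoint %ΔQ = (1450.40 − 2212.38)/1831.39 = -0.41607; midpoint %ΔI = (10100 − 12110)/11105 = -0.18100.
η = -0.41607 / -0.18100 = 2.299.

2.299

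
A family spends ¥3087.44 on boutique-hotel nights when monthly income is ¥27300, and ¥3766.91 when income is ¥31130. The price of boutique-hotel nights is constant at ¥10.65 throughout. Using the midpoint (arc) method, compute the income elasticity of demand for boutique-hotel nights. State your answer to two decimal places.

With a constant price, Q₁ = 3087.44/10.65 = 289.900 and Q₂ = 3766.91/10.65 = 353.700 (equivalently, work directly with expenditure since P cancels).
Midpoint %ΔQ = (3766.91 − 3087.44)/3427.18 = 0.19826; midpoint %ΔI = (31130 − 27300)/29215 = 0.13110.
η = 0.19826 / 0.13110 = 1.51.

1.51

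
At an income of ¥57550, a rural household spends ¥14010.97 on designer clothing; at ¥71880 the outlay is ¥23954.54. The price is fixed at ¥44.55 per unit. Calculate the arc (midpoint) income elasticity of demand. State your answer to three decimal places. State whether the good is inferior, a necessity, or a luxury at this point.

2.366 (luxury)

With a constant price, Q₁ = 14010.97/44.55 = 314.500 and Q₂ = 23954.54/44.55 = 537.700 (equivalently, work directly with expenditure since P cancels).
Midpoint %ΔQ = (23954.54 − 14010.97)/18982.76 = 0.52382; midpoint %ΔI = (71880 − 57550)/64715 = 0.22143.
η = 0.52382 / 0.22143 = 2.366.
η > 1 ⇒ luxury.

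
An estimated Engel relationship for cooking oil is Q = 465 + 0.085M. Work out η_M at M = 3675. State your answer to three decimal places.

At M = 3675: Q = 777.375.
dQ/dM = 0.085.
η = (dQ/dM)·(M/Q) = 0.085 × (3675/777.375) = 0.402.

0.402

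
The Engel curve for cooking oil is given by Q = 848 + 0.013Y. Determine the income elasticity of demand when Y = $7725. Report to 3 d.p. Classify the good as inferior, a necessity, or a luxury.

At Y = 7725: Q = 948.425.
dQ/dY = 0.013.
η = (dQ/dY)·(Y/Q) = 0.013 × (7725/948.425) = 0.106.
Since 0 < η < 1, the good is a necessity.

0.106 (necessity)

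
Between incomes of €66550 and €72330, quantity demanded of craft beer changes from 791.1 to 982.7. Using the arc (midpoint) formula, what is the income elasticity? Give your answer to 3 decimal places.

ΔQ = 982.7 − 791.1 = 191.6; midpoint Q̄ = (791.1 + 982.7)/2 = 886.9.
ΔI = 72330 − 66550 = 5780; midpoint Ī = (66550 + 72330)/2 = 69440.
η = (ΔQ/Q̄) ÷ (ΔI/Ī) = (191.6/886.9) ÷ (5780/69440) = 2.595.

2.595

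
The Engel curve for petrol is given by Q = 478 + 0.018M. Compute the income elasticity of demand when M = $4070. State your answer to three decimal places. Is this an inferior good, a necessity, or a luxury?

0.133 (necessity)

At M = 4070: Q = 551.260.
dQ/dM = 0.018.
η = (dQ/dM)·(M/Q) = 0.018 × (4070/551.260) = 0.133.
Since 0 < η < 1, the good is a necessity.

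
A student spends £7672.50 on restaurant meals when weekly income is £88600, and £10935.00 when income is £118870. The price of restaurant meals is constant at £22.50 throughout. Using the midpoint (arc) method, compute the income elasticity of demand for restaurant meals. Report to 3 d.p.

With a constant price, Q₁ = 7672.50/22.50 = 341.000 and Q₂ = 10935.00/22.50 = 486.000 (equivalently, work directly with expenditure since P cancels).
Midpoint %ΔQ = (10935.00 − 7672.50)/9303.75 = 0.35067; midpoint %ΔI = (118870 − 88600)/103735 = 0.29180.
η = 0.35067 / 0.29180 = 1.202.

1.202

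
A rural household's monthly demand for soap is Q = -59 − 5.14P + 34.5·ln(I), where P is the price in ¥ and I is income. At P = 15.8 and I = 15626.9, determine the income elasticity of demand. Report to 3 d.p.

0.179

At P = 15.8, I = 15626.9: Q = 192.946.
Holding P constant, ∂Q/∂I = 34.5/I = 0.00220773.
η_I = (∂Q/∂I)·(I/Q) = 0.00220773 × (15626.9/192.946) = 0.179.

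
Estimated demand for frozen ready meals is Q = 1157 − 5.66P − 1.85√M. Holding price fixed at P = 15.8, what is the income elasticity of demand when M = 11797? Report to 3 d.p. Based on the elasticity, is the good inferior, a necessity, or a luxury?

At P = 15.8, M = 11797: Q = 866.636.
Holding P constant, ∂Q/∂M = -1.85/(2√M) = -0.0085164.
η_M = (∂Q/∂M)·(M/Q) = -0.0085164 × (11797/866.636) = -0.116.
Since η < 0, this is an inferior good.

-0.116 (inferior good)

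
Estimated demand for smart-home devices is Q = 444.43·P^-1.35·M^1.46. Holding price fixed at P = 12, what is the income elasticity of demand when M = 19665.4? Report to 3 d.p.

For a multiplicative demand Q = A·P^α·M^β, the income elasticity is β everywhere.
Here β = 1.46, so η = 1.460.

1.460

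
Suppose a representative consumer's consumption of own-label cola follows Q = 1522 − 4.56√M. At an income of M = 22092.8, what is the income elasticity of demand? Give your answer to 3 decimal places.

-0.401

At M = 22092.8: Q = 844.218.
dQ/dM = -4.56/(2√M) = -0.0153394 at this income.
η = (dQ/dM)·(M/Q) = -0.0153394 × (22092.8/844.218) = -0.401.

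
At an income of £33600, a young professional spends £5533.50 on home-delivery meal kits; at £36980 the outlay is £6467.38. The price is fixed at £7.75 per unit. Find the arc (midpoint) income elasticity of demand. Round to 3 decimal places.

1.625

With a constant price, Q₁ = 5533.50/7.75 = 714.000 and Q₂ = 6467.38/7.75 = 834.501 (equivalently, work directly with expenditure since P cancels).
Midpoint %ΔQ = (6467.38 − 5533.50)/6000.44 = 0.15564; midpoint %ΔI = (36980 − 33600)/35290 = 0.09578.
η = 0.15564 / 0.09578 = 1.625.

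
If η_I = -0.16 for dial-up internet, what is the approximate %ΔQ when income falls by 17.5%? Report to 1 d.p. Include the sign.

%ΔQ ≈ η × %ΔI = -0.16 × (-17.5%) = 2.8%.

2.8%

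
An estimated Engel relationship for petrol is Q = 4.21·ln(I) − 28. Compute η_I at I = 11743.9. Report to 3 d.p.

0.368

At I = 11743.9: Q = 11.452.
dQ/dI = 4.21/I = 0.000358484 at this income.
η = (dQ/dI)·(I/Q) = 0.000358484 × (11743.9/11.452) = 0.368.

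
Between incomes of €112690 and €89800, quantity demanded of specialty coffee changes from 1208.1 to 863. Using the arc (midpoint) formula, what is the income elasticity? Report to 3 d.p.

1.474

ΔQ = 863 − 1208.1 = -345.1; midpoint Q̄ = (1208.1 + 863)/2 = 1035.55.
ΔI = 89800 − 112690 = -22890; midpoint Ī = (112690 + 89800)/2 = 101245.
η = (ΔQ/Q̄) ÷ (ΔI/Ī) = (-345.1/1035.55) ÷ (-22890/101245) = 1.474.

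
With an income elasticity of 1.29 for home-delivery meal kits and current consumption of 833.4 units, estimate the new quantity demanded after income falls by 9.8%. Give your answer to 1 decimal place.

728.0

%ΔQ ≈ η × %ΔI = 1.29 × (-9.8%) = -12.642%.
New Q ≈ 833.4 × (1 − 0.12642) = 728.0.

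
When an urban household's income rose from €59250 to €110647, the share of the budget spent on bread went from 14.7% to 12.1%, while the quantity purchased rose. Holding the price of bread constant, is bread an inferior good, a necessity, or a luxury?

necessity

Quantity rises but the budget share falls as income rises, so 0 < η < 1.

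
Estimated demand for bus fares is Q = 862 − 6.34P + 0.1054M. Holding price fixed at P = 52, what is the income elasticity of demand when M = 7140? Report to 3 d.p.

At P = 52, M = 7140: Q = 1284.876.
Holding P constant, ∂Q/∂M = 0.1054.
η_M = (∂Q/∂M)·(M/Q) = 0.1054 × (7140/1284.876) = 0.586.

0.586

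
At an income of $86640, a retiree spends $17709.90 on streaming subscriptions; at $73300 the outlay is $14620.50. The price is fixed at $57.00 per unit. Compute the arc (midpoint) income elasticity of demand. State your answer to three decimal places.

With a constant price, Q₁ = 17709.90/57.00 = 310.700 and Q₂ = 14620.50/57.00 = 256.500 (equivalently, work directly with expenditure since P cancels).
Midpoint %ΔQ = (14620.50 − 17709.90)/16165.20 = -0.19111; midpoint %ΔI = (73300 − 86640)/79970 = -0.16681.
η = -0.19111 / -0.16681 = 1.146.

1.146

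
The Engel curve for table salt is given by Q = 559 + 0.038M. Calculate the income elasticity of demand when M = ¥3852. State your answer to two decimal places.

0.21

At M = 3852: Q = 705.376.
dQ/dM = 0.038.
η = (dQ/dM)·(M/Q) = 0.038 × (3852/705.376) = 0.21.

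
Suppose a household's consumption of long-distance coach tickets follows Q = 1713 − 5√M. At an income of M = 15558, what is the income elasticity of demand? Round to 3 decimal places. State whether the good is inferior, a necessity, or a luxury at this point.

-0.286 (inferior good)

At M = 15558: Q = 1089.341.
dQ/dM = -5/(2√M) = -0.020043 at this income.
η = (dQ/dM)·(M/Q) = -0.020043 × (15558/1089.341) = -0.286.
Since η < 0, the good is an inferior good.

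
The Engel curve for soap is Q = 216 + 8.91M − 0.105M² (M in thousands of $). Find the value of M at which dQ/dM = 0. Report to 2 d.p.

42.43

dQ/dM = 8.91 − 0.21M.
The good is inferior where dQ/dM < 0. Setting dQ/dM = 0 gives M = 8.91 / 0.21 = 42.43.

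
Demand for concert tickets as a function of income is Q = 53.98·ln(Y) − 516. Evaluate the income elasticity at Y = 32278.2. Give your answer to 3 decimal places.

1.215

At Y = 32278.2: Q = 44.428.
dQ/dY = 53.98/Y = 0.00167234 at this income.
η = (dQ/dY)·(Y/Q) = 0.00167234 × (32278.2/44.428) = 1.215.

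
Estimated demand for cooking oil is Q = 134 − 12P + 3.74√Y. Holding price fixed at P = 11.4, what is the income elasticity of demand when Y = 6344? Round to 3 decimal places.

At P = 11.4, Y = 6344: Q = 295.088.
Holding P constant, ∂Q/∂Y = 3.74/(2√Y) = 0.0234779.
η_Y = (∂Q/∂Y)·(Y/Q) = 0.0234779 × (6344/295.088) = 0.505.

0.505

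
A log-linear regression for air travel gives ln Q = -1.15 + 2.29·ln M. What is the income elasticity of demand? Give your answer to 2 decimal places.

In a log-linear demand, the coefficient on ln M is the income elasticity.
So η = 2.29.

2.29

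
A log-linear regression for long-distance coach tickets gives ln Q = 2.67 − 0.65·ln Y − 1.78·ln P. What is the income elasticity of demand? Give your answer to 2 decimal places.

In a log-linear demand, the coefficient on ln Y is the income elasticity.
So η = -0.65.

-0.65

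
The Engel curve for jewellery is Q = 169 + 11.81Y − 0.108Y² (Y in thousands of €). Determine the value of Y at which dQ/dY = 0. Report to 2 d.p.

dQ/dY = 11.81 − 0.216Y.
The good is inferior where dQ/dY < 0. Setting dQ/dY = 0 gives Y = 11.81 / 0.216 = 54.68.

54.68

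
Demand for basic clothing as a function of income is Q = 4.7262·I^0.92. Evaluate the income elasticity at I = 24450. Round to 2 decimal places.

For Q = A·I^β the income elasticity is constant and equal to β.
Here β = 0.92, so η = 0.92.

0.92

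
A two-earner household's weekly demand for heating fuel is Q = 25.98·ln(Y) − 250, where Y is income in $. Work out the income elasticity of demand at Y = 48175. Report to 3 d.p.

At Y = 48175: Q = 30.132.
dQ/dY = 25.98/Y = 0.000539284 at this income.
η = (dQ/dY)·(Y/Q) = 0.000539284 × (48175/30.132) = 0.862.

0.862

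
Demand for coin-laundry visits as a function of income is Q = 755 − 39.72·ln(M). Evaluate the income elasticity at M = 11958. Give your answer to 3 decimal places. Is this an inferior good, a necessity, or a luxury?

At M = 11958: Q = 382.063.
dQ/dM = -39.72/M = -0.00332163 at this income.
η = (dQ/dM)·(M/Q) = -0.00332163 × (11958/382.063) = -0.104.
Since η < 0, the good is an inferior good.

-0.104 (inferior good)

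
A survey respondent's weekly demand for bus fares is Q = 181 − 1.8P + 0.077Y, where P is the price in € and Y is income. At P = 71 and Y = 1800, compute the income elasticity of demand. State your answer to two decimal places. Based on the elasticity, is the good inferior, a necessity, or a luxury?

0.72 (necessity)

At P = 71, Y = 1800: Q = 191.800.
Holding P constant, ∂Q/∂Y = 0.077.
η_Y = (∂Q/∂Y)·(Y/Q) = 0.077 × (1800/191.800) = 0.72.
Since 0 < η < 1, this is a necessity.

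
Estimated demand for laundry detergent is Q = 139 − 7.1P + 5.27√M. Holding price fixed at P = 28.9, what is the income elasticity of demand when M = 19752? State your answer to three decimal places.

At P = 28.9, M = 19752: Q = 674.465.
Holding P constant, ∂Q/∂M = 5.27/(2√M) = 0.0187489.
η_M = (∂Q/∂M)·(M/Q) = 0.0187489 × (19752/674.465) = 0.549.

0.549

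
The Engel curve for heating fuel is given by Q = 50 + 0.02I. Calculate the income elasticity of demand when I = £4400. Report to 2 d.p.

0.64

At I = 4400: Q = 138.000.
dQ/dI = 0.02.
η = (dQ/dI)·(I/Q) = 0.02 × (4400/138.000) = 0.64.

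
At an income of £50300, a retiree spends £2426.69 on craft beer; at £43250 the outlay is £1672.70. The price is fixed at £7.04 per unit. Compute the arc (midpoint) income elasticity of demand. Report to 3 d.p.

With a constant price, Q₁ = 2426.69/7.04 = 344.700 and Q₂ = 1672.70/7.04 = 237.599 (equivalently, work directly with expenditure since P cancels).
Midpoint %ΔQ = (1672.70 − 2426.69)/2049.70 = -0.36785; midpoint %ΔI = (43250 − 50300)/46775 = -0.15072.
η = -0.36785 / -0.15072 = 2.441.

2.441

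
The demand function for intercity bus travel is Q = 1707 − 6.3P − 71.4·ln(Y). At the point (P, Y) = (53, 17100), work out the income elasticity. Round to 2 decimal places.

At P = 53, Y = 17100: Q = 677.176.
Holding P constant, ∂Q/∂Y = -71.4/Y = -0.00417544.
η_Y = (∂Q/∂Y)·(Y/Q) = -0.00417544 × (17100/677.176) = -0.11.

-0.11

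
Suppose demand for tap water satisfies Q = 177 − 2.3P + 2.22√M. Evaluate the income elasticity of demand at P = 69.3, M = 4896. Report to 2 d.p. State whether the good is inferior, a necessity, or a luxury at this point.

0.45 (necessity)

At P = 69.3, M = 4896: Q = 172.947.
Holding P constant, ∂Q/∂M = 2.22/(2√M) = 0.0158636.
η_M = (∂Q/∂M)·(M/Q) = 0.0158636 × (4896/172.947) = 0.45.
Since 0 < η < 1, this is a necessity.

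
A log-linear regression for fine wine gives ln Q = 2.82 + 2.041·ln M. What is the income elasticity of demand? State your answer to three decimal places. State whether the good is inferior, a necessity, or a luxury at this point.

In a log-linear demand, the coefficient on ln M is the income elasticity.
So η = 2.041.
η > 1 ⇒ luxury.

2.041 (luxury)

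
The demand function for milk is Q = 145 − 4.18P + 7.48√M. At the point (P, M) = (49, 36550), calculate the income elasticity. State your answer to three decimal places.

0.522

At P = 49, M = 36550: Q = 1370.210.
Holding P constant, ∂Q/∂M = 7.48/(2√M) = 0.0195627.
η_M = (∂Q/∂M)·(M/Q) = 0.0195627 × (36550/1370.210) = 0.522.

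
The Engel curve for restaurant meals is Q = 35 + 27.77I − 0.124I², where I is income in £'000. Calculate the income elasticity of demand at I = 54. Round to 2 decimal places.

At I = 54: Q = 1172.9960.
dQ/dI = 27.77 − 0.248I = 14.37800.
η = (dQ/dI)·(I/Q) = 14.37800 × (54/1172.9960) = 0.66.

0.66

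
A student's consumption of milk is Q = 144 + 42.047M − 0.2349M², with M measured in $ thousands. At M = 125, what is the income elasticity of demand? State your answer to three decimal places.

-1.205

At M = 125: Q = 1729.5625.
dQ/dM = 42.047 − 0.4698M = -16.67800.
η = (dQ/dM)·(M/Q) = -16.67800 × (125/1729.5625) = -1.205.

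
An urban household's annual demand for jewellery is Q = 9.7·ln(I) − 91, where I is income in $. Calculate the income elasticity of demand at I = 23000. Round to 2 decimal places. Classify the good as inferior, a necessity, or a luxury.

At I = 23000: Q = 6.420.
dQ/dI = 9.7/I = 0.000421739 at this income.
η = (dQ/dI)·(I/Q) = 0.000421739 × (23000/6.420) = 1.51.
Since η > 1, the good is a luxury.

1.51 (luxury)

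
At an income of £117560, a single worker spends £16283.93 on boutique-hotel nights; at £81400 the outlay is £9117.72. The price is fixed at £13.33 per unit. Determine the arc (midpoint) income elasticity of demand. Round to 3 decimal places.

With a constant price, Q₁ = 16283.93/13.33 = 1221.600 and Q₂ = 9117.72/13.33 = 684.000 (equivalently, work directly with expenditure since P cancels).
Midpoint %ΔQ = (9117.72 − 16283.93)/12700.83 = -0.56423; midpoint %ΔI = (81400 − 117560)/99480 = -0.36349.
η = -0.56423 / -0.36349 = 1.552.

1.552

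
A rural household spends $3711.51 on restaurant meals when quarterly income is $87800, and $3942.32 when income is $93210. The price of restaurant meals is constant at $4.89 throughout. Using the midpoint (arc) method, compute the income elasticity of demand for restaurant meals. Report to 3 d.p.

With a constant price, Q₁ = 3711.51/4.89 = 759.000 and Q₂ = 3942.32/4.89 = 806.200 (equivalently, work directly with expenditure since P cancels).
Midpoint %ΔQ = (3942.32 − 3711.51)/3826.92 = 0.06031; midpoint %ΔI = (93210 − 87800)/90505 = 0.05978.
η = 0.06031 / 0.05978 = 1.009.

1.009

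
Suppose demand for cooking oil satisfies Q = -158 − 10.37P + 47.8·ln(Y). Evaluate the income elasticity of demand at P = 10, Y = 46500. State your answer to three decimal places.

0.190

At P = 10, Y = 46500: Q = 252.017.
Holding P constant, ∂Q/∂Y = 47.8/Y = 0.00102796.
η_Y = (∂Q/∂Y)·(Y/Q) = 0.00102796 × (46500/252.017) = 0.190.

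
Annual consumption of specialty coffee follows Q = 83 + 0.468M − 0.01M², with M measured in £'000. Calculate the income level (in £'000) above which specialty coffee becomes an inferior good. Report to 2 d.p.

dQ/dM = 0.468 − 0.02M.
The good is inferior where dQ/dM < 0. Setting dQ/dM = 0 gives M = 0.468 / 0.02 = 23.40.

23.40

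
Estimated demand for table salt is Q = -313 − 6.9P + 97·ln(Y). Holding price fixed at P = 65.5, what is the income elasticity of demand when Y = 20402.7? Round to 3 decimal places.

At P = 65.5, Y = 20402.7: Q = 197.622.
Holding P constant, ∂Q/∂Y = 97/Y = 0.00475427.
η_Y = (∂Q/∂Y)·(Y/Q) = 0.00475427 × (20402.7/197.622) = 0.491.

0.491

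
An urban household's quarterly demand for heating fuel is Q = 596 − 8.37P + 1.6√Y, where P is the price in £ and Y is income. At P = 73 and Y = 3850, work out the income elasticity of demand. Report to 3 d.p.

0.589

At P = 73, Y = 3850: Q = 84.267.
Holding P constant, ∂Q/∂Y = 1.6/(2√Y) = 0.0128932.
η_Y = (∂Q/∂Y)·(Y/Q) = 0.0128932 × (3850/84.267) = 0.589.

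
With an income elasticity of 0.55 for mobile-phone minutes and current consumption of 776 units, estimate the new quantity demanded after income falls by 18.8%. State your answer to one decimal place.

%ΔQ ≈ η × %ΔI = 0.55 × (-18.8%) = -10.34%.
New Q ≈ 776 × (1 − 0.1034) = 695.8.

695.8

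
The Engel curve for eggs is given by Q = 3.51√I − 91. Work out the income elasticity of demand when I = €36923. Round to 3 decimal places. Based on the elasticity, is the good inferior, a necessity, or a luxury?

At I = 36923: Q = 583.459.
dQ/dI = 3.51/(2√I) = 0.00913332 at this income.
η = (dQ/dI)·(I/Q) = 0.00913332 × (36923/583.459) = 0.578.
Since 0 < η < 1, the good is a necessity.

0.578 (necessity)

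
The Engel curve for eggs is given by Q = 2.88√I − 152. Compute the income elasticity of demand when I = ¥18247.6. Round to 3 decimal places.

At I = 18247.6: Q = 237.041.
dQ/dI = 2.88/(2√I) = 0.0106601 at this income.
η = (dQ/dI)·(I/Q) = 0.0106601 × (18247.6/237.041) = 0.821.

0.821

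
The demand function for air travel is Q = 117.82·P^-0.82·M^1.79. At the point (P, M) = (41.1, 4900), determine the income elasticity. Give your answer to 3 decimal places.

For a multiplicative demand Q = A·P^α·M^β, the income elasticity is β everywhere.
Here β = 1.79, so η = 1.790.

1.790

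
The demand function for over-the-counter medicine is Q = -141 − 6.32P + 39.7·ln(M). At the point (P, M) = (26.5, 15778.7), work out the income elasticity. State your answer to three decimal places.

At P = 26.5, M = 15778.7: Q = 75.277.
Holding P constant, ∂Q/∂M = 39.7/M = 0.00251605.
η_M = (∂Q/∂M)·(M/Q) = 0.00251605 × (15778.7/75.277) = 0.527.

0.527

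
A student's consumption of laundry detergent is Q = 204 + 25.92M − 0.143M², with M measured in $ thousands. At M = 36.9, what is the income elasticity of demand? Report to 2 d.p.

At M = 36.9: Q = 965.7378.
dQ/dM = 25.92 − 0.286M = 15.36660.
η = (dQ/dM)·(M/Q) = 15.36660 × (36.9/965.7378) = 0.59.

0.59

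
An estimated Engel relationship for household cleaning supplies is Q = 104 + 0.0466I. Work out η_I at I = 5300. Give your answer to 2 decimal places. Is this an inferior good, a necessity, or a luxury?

At I = 5300: Q = 350.980.
dQ/dI = 0.0466.
η = (dQ/dI)·(I/Q) = 0.0466 × (5300/350.980) = 0.70.
Since 0 < η < 1, the good is a necessity.

0.70 (necessity)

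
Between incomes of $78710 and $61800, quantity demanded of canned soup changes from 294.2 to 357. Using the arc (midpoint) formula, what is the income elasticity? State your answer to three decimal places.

-0.801

ΔQ = 357 − 294.2 = 62.8; midpoint Q̄ = (294.2 + 357)/2 = 325.6.
ΔI = 61800 − 78710 = -16910; midpoint Ī = (78710 + 61800)/2 = 70255.
η = (ΔQ/Q̄) ÷ (ΔI/Ī) = (62.8/325.6) ÷ (-16910/70255) = -0.801.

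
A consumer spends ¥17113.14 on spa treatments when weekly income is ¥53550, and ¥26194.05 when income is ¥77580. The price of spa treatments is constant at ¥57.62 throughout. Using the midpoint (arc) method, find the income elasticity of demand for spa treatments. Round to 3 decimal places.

1.144

With a constant price, Q₁ = 17113.14/57.62 = 297.000 and Q₂ = 26194.05/57.62 = 454.600 (equivalently, work directly with expenditure since P cancels).
Midpoint %ΔQ = (26194.05 − 17113.14)/21653.60 = 0.41937; midpoint %ΔI = (77580 − 53550)/65565 = 0.36651.
η = 0.41937 / 0.36651 = 1.144.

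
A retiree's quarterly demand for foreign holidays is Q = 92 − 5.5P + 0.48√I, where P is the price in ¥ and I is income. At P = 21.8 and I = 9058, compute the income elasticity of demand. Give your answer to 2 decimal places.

1.28

At P = 21.8, I = 9058: Q = 17.783.
Holding P constant, ∂Q/∂I = 0.48/(2√I) = 0.00252171.
η_I = (∂Q/∂I)·(I/Q) = 0.00252171 × (9058/17.783) = 1.28.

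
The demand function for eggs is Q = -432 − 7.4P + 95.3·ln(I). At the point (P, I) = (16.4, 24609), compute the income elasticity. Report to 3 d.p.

At P = 16.4, I = 24609: Q = 410.206.
Holding P constant, ∂Q/∂I = 95.3/I = 0.00387257.
η_I = (∂Q/∂I)·(I/Q) = 0.00387257 × (24609/410.206) = 0.232.

0.232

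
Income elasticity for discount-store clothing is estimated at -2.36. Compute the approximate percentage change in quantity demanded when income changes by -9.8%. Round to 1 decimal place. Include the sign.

23.1%

%ΔQ ≈ η × %ΔI = -2.36 × (-9.8%) = 23.1%.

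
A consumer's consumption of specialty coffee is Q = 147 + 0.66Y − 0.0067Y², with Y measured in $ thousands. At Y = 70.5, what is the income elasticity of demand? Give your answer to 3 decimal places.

At Y = 70.5: Q = 160.2293.
dQ/dY = 0.66 − 0.0134Y = -0.28470.
η = (dQ/dY)·(Y/Q) = -0.28470 × (70.5/160.2293) = -0.125.

-0.125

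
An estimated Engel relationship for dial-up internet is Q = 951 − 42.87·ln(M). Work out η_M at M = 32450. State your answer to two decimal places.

-0.08

At M = 32450: Q = 505.690.
dQ/dM = -42.87/M = -0.00132111 at this income.
η = (dQ/dM)·(M/Q) = -0.00132111 × (32450/505.690) = -0.08.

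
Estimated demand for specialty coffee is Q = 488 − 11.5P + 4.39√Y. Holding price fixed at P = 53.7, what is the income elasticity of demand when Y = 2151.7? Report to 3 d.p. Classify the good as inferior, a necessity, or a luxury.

At P = 53.7, Y = 2151.7: Q = 74.086.
Holding P constant, ∂Q/∂Y = 4.39/(2√Y) = 0.0473199.
η_Y = (∂Q/∂Y)·(Y/Q) = 0.0473199 × (2151.7/74.086) = 1.374.
Since η > 1, this is a luxury.

1.374 (luxury)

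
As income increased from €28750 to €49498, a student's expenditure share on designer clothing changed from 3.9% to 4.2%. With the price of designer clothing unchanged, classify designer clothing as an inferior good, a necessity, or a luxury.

luxury

The budget share rises as income rises, so η > 1.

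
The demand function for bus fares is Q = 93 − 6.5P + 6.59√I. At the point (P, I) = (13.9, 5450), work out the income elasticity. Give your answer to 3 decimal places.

0.497

At P = 13.9, I = 5450: Q = 489.151.
Holding P constant, ∂Q/∂I = 6.59/(2√I) = 0.0446331.
η_I = (∂Q/∂I)·(I/Q) = 0.0446331 × (5450/489.151) = 0.497.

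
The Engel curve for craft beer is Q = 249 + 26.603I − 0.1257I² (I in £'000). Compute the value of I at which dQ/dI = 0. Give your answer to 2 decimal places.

105.82

dQ/dI = 26.603 − 0.2514I.
The good is inferior where dQ/dI < 0. Setting dQ/dI = 0 gives I = 26.603 / 0.2514 = 105.82.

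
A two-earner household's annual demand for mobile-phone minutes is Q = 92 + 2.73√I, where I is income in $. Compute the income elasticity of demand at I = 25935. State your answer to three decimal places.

0.413

At I = 25935: Q = 531.649.
dQ/dI = 2.73/(2√I) = 0.00847597 at this income.
η = (dQ/dI)·(I/Q) = 0.00847597 × (25935/531.649) = 0.413.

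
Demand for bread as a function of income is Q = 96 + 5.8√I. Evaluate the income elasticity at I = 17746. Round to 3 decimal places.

At I = 17746: Q = 868.642.
dQ/dI = 5.8/(2√I) = 0.0217695 at this income.
η = (dQ/dI)·(I/Q) = 0.0217695 × (17746/868.642) = 0.445.

0.445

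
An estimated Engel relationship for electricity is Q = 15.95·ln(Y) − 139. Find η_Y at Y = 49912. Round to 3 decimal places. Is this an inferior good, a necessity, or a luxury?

0.475 (necessity)

At Y = 49912: Q = 33.547.
dQ/dY = 15.95/Y = 0.000319562 at this income.
η = (dQ/dY)·(Y/Q) = 0.000319562 × (49912/33.547) = 0.475.
Since 0 < η < 1, the good is a necessity.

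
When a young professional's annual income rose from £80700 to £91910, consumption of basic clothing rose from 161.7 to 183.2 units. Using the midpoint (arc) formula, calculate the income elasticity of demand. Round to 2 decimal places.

ΔQ = 183.2 − 161.7 = 21.5; midpoint Q̄ = (161.7 + 183.2)/2 = 172.45.
ΔI = 91910 − 80700 = 11210; midpoint Ī = (80700 + 91910)/2 = 86305.
η = (ΔQ/Q̄) ÷ (ΔI/Ī) = (21.5/172.45) ÷ (11210/86305) = 0.96.

0.96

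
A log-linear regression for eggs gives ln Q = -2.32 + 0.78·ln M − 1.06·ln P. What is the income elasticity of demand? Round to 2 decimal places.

In a log-linear demand, the coefficient on ln M is the income elasticity.
So η = 0.78.

0.78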